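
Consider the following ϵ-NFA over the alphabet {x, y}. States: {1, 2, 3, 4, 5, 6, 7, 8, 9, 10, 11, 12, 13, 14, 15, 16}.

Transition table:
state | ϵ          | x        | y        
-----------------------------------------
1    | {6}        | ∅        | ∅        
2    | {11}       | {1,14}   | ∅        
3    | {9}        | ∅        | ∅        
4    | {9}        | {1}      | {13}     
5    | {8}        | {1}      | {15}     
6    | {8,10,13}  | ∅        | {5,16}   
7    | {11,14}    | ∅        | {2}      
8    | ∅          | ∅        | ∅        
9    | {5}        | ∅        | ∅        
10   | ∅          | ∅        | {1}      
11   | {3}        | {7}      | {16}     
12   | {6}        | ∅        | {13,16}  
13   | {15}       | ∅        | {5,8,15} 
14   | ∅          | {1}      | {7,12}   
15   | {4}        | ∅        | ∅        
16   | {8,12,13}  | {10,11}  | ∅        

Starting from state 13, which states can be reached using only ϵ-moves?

{4, 5, 8, 9, 13, 15}

Start with {13}.
From 13 via ϵ: add 15.
From 15 via ϵ: add 4.
From 4 via ϵ: add 9.
From 9 via ϵ: add 5.
From 5 via ϵ: add 8.
No new states can be added; the closed set is {4, 5, 8, 9, 13, 15}.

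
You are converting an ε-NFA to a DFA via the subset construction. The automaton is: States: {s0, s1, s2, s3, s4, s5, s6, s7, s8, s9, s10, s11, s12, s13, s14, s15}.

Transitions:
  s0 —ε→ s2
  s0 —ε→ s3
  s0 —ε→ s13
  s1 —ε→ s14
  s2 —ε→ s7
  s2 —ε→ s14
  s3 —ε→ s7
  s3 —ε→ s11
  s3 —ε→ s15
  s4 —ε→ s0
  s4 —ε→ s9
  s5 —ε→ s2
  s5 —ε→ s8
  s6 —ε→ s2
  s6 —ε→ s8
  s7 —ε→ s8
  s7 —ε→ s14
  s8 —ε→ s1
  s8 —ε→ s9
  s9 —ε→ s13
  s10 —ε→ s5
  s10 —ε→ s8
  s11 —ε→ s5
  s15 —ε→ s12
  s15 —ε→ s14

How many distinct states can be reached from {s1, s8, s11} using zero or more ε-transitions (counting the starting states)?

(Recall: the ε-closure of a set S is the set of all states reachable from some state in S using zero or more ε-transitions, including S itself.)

Start with {s1, s8, s11}.
From s1 via ε: add s14.
From s8 via ε: add s9.
From s11 via ε: add s5.
From s5 via ε: add s2.
From s9 via ε: add s13.
From s2 via ε: add s7.
ε-closure = {s1, s2, s5, s7, s8, s9, s11, s13, s14}, which has 9 states.

9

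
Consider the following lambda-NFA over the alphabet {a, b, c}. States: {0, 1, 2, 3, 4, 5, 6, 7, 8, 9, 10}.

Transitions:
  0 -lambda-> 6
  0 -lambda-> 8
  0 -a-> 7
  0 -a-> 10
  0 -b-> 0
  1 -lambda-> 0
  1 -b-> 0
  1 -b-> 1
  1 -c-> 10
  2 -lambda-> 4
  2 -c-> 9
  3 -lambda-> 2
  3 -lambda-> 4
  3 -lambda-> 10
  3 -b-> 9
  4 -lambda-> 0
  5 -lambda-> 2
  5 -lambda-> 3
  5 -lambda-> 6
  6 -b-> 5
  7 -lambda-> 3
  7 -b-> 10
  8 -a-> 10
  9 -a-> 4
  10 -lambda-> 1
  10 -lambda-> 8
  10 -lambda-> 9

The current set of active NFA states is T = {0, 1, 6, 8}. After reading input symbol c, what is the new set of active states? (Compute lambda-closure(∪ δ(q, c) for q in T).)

1 on c → {10}.
No c-transition from 0, 6, 8.
Union after reading c: {10}.
Now take the lambda-closure:
From 10 via lambda: add 1, 8, 9.
From 1 via lambda: add 0.
From 0 via lambda: add 6.
No new states can be added; the closed set is {0, 1, 6, 8, 9, 10}.

{0, 1, 6, 8, 9, 10}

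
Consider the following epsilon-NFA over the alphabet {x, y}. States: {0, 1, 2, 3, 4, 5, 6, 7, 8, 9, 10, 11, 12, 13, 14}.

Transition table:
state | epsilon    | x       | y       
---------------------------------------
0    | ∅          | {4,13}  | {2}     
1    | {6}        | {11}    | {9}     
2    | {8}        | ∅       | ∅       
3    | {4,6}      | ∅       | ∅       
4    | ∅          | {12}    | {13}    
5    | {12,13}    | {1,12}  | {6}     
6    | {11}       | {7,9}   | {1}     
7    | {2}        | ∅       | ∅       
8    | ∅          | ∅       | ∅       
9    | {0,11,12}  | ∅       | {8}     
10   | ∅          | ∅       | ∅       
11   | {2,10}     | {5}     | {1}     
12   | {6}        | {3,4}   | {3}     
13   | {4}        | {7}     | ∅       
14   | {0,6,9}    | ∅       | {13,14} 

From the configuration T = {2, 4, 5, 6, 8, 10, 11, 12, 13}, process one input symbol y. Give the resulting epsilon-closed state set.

4 on y → {13}.
5 on y → {6}.
6 on y → {1}.
11 on y → {1}.
12 on y → {3}.
No y-transition from 2, 8, 10, 13.
Union after reading y: {1, 3, 6, 13}.
Now take the epsilon-closure:
From 3 via epsilon: add 4.
From 6 via epsilon: add 11.
From 11 via epsilon: add 2, 10.
From 2 via epsilon: add 8.
No new states can be added; the closed set is {1, 2, 3, 4, 6, 8, 10, 11, 13}.

{1, 2, 3, 4, 6, 8, 10, 11, 13}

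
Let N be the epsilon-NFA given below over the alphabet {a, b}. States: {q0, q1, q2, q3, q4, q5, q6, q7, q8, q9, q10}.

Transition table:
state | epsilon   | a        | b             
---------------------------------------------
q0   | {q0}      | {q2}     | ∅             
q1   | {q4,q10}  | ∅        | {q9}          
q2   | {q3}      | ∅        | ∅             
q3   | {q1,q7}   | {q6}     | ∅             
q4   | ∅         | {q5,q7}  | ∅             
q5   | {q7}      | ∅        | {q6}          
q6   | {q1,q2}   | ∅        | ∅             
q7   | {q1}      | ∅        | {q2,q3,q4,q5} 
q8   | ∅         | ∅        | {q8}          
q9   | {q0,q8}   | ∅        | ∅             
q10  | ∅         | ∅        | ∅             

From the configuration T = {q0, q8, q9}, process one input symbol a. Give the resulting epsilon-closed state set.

{q1, q2, q3, q4, q7, q10}

q0 on a → {q2}.
No a-transition from q8, q9.
Union after reading a: {q2}.
Now take the epsilon-closure:
From q2 via epsilon: add q3.
From q3 via epsilon: add q1, q7.
From q1 via epsilon: add q4, q10.
No new states can be added; the closed set is {q1, q2, q3, q4, q7, q10}.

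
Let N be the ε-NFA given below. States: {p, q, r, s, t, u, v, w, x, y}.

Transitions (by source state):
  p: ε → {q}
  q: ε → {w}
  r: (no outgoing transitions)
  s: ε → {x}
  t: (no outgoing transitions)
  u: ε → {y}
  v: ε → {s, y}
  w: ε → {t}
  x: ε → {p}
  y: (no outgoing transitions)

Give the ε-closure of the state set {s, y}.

{p, q, s, t, w, x, y}

Start with {s, y}.
From s via ε: add x.
From x via ε: add p.
From p via ε: add q.
From q via ε: add w.
From w via ε: add t.
No new states can be added; the closed set is {p, q, s, t, w, x, y}.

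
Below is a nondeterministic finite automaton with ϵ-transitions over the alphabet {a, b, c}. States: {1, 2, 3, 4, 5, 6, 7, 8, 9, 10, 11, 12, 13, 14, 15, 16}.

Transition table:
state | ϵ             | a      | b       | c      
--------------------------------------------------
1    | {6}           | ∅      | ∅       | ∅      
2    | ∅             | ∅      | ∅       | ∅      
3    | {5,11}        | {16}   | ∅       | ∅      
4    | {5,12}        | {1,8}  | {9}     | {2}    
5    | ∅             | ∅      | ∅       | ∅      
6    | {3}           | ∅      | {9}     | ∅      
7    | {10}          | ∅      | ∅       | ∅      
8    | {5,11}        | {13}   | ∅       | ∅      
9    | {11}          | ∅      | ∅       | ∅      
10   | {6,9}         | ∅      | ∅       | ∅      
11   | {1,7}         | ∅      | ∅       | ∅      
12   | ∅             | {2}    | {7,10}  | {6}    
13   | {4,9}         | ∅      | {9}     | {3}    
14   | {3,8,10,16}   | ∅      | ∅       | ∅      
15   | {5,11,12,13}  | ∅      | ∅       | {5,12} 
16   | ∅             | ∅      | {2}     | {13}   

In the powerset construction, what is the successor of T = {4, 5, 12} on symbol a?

{1, 2, 3, 5, 6, 7, 8, 9, 10, 11}

4 on a → {1, 8}.
12 on a → {2}.
No a-transition from 5.
Union after reading a: {1, 2, 8}.
Now take the ϵ-closure:
From 1 via ϵ: add 6.
From 8 via ϵ: add 5, 11.
From 6 via ϵ: add 3.
From 11 via ϵ: add 7.
From 7 via ϵ: add 10.
From 10 via ϵ: add 9.
No new states can be added; the closed set is {1, 2, 3, 5, 6, 7, 8, 9, 10, 11}.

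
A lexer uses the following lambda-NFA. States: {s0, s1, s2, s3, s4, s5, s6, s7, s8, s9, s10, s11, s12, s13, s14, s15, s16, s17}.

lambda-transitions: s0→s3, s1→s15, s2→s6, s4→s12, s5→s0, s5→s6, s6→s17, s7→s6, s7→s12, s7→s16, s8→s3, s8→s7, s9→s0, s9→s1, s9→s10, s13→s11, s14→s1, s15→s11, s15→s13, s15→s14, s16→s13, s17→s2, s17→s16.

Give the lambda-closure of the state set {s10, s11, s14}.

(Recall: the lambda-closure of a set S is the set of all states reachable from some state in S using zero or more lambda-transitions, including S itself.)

{s1, s10, s11, s13, s14, s15}

Start with {s10, s11, s14}.
From s14 via lambda: add s1.
From s1 via lambda: add s15.
From s15 via lambda: add s13.
No new states can be added; the closed set is {s1, s10, s11, s13, s14, s15}.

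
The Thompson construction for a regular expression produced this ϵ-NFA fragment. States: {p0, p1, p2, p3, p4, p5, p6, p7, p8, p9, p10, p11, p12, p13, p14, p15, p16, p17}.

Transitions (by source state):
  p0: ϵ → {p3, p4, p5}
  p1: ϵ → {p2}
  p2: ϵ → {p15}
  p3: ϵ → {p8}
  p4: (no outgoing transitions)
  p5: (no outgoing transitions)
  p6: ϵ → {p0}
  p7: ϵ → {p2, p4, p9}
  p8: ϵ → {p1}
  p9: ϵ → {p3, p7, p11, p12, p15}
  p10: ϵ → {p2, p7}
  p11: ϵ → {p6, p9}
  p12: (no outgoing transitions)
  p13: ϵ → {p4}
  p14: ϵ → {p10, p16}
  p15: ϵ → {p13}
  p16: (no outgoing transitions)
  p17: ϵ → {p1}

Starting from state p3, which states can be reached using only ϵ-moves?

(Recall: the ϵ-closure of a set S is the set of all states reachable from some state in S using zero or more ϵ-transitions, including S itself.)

Start with {p3}.
From p3 via ϵ: add p8.
From p8 via ϵ: add p1.
From p1 via ϵ: add p2.
From p2 via ϵ: add p15.
From p15 via ϵ: add p13.
From p13 via ϵ: add p4.
No new states can be added; the closed set is {p1, p2, p3, p4, p8, p13, p15}.

{p1, p2, p3, p4, p8, p13, p15}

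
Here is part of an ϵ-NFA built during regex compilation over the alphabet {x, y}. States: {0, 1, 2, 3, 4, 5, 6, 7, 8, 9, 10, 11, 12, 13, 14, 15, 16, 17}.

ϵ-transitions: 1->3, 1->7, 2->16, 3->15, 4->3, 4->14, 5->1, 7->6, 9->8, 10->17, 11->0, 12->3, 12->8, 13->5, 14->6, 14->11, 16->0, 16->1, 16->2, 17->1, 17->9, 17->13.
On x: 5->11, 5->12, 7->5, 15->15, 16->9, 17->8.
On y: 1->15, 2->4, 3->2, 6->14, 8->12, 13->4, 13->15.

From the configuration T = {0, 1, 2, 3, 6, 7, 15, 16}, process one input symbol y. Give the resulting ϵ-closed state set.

1 on y → {15}.
2 on y → {4}.
3 on y → {2}.
6 on y → {14}.
No y-transition from 0, 7, 15, 16.
Union after reading y: {2, 4, 14, 15}.
Now take the ϵ-closure:
From 2 via ϵ: add 16.
From 4 via ϵ: add 3.
From 14 via ϵ: add 6, 11.
From 11 via ϵ: add 0.
From 16 via ϵ: add 1.
From 1 via ϵ: add 7.
No new states can be added; the closed set is {0, 1, 2, 3, 4, 6, 7, 11, 14, 15, 16}.

{0, 1, 2, 3, 4, 6, 7, 11, 14, 15, 16}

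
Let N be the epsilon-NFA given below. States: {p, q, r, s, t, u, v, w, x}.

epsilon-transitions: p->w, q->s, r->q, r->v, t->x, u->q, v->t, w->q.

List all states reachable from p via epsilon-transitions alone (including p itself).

Start with {p}.
From p via epsilon: add w.
From w via epsilon: add q.
From q via epsilon: add s.
No new states can be added; the closed set is {p, q, s, w}.

{p, q, s, w}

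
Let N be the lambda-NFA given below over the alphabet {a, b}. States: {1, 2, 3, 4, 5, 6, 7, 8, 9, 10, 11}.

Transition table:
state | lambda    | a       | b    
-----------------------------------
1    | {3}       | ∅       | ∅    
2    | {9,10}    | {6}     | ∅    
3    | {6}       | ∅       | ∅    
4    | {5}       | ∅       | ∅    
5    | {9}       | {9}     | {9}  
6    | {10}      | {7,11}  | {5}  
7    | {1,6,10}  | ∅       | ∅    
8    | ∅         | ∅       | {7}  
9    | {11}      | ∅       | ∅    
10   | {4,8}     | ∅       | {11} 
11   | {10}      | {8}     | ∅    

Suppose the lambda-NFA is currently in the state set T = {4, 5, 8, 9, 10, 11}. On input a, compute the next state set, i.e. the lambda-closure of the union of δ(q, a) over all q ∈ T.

{4, 5, 8, 9, 10, 11}

5 on a → {9}.
11 on a → {8}.
No a-transition from 4, 8, 9, 10.
Union after reading a: {8, 9}.
Now take the lambda-closure:
From 9 via lambda: add 11.
From 11 via lambda: add 10.
From 10 via lambda: add 4.
From 4 via lambda: add 5.
No new states can be added; the closed set is {4, 5, 8, 9, 10, 11}.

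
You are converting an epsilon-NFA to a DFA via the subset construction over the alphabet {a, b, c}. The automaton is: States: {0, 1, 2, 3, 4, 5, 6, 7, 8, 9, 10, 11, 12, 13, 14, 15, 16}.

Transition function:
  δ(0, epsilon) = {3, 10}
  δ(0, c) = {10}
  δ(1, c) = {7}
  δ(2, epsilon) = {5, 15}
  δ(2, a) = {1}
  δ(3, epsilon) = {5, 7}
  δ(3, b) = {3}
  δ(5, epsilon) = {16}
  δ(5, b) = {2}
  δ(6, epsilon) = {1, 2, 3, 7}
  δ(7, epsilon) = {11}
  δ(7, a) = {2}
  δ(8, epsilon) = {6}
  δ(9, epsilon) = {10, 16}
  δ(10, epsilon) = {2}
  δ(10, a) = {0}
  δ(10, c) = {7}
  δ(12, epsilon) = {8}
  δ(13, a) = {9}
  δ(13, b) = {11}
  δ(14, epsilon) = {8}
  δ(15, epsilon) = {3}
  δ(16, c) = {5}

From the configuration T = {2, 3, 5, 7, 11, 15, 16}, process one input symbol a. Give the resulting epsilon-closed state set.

{1, 2, 3, 5, 7, 11, 15, 16}

2 on a → {1}.
7 on a → {2}.
No a-transition from 3, 5, 11, 15, 16.
Union after reading a: {1, 2}.
Now take the epsilon-closure:
From 2 via epsilon: add 5, 15.
From 5 via epsilon: add 16.
From 15 via epsilon: add 3.
From 3 via epsilon: add 7.
From 7 via epsilon: add 11.
No new states can be added; the closed set is {1, 2, 3, 5, 7, 11, 15, 16}.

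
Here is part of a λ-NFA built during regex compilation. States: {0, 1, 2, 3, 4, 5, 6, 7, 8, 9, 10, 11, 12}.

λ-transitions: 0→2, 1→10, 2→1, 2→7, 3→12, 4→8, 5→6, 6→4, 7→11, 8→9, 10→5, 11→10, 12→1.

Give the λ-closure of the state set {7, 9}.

Start with {7, 9}.
From 7 via λ: add 11.
From 11 via λ: add 10.
From 10 via λ: add 5.
From 5 via λ: add 6.
From 6 via λ: add 4.
From 4 via λ: add 8.
No new states can be added; the closed set is {4, 5, 6, 7, 8, 9, 10, 11}.

{4, 5, 6, 7, 8, 9, 10, 11}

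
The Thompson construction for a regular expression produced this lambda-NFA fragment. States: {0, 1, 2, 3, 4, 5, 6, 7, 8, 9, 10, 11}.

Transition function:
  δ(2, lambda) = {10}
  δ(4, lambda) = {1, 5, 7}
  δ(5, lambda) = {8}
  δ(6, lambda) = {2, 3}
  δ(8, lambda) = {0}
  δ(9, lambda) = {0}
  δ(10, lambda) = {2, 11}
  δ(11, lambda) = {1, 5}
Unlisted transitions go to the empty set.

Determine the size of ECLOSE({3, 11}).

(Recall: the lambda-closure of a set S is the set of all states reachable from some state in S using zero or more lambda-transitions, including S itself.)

Start with {3, 11}.
From 11 via lambda: add 1, 5.
From 5 via lambda: add 8.
From 8 via lambda: add 0.
lambda-closure = {0, 1, 3, 5, 8, 11}, which has 6 states.

6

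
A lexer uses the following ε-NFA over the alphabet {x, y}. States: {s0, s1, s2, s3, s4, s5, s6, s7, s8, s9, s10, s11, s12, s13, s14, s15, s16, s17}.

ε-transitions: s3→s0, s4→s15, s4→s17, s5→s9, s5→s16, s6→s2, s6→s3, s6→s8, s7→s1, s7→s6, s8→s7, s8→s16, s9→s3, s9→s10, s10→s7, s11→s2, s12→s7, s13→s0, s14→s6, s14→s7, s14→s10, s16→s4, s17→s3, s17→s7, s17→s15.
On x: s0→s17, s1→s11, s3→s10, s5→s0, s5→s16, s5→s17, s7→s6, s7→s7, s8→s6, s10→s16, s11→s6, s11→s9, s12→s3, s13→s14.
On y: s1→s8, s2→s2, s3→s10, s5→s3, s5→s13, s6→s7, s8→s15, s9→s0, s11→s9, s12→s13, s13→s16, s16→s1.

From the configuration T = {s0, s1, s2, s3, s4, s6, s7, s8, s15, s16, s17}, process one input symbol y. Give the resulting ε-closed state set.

{s0, s1, s2, s3, s4, s6, s7, s8, s10, s15, s16, s17}

s1 on y → {s8}.
s2 on y → {s2}.
s3 on y → {s10}.
s6 on y → {s7}.
s8 on y → {s15}.
s16 on y → {s1}.
No y-transition from s0, s4, s7, s15, s17.
Union after reading y: {s1, s2, s7, s8, s10, s15}.
Now take the ε-closure:
From s7 via ε: add s6.
From s8 via ε: add s16.
From s6 via ε: add s3.
From s16 via ε: add s4.
From s3 via ε: add s0.
From s4 via ε: add s17.
No new states can be added; the closed set is {s0, s1, s2, s3, s4, s6, s7, s8, s10, s15, s16, s17}.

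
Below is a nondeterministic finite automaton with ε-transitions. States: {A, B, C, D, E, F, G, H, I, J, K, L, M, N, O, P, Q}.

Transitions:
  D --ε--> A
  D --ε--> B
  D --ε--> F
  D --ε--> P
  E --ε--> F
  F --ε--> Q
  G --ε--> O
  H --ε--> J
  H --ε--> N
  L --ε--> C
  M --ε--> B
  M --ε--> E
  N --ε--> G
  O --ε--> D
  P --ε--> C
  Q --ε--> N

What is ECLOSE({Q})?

Start with {Q}.
From Q via ε: add N.
From N via ε: add G.
From G via ε: add O.
From O via ε: add D.
From D via ε: add A, B, F, P.
From P via ε: add C.
No new states can be added; the closed set is {A, B, C, D, F, G, N, O, P, Q}.

{A, B, C, D, F, G, N, O, P, Q}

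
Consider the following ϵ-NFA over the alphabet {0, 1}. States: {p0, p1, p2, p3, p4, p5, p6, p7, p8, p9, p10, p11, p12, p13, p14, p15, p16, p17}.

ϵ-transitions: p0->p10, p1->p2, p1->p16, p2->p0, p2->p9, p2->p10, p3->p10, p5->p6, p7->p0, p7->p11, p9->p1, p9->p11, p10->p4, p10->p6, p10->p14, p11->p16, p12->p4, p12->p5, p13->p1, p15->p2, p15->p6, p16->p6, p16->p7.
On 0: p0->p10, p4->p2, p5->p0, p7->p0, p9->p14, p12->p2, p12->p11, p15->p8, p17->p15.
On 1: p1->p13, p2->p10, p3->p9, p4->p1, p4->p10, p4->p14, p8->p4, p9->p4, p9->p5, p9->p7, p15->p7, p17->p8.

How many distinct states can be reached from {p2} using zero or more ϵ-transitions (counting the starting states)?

Start with {p2}.
From p2 via ϵ: add p0, p9, p10.
From p9 via ϵ: add p1, p11.
From p10 via ϵ: add p4, p6, p14.
From p1 via ϵ: add p16.
From p16 via ϵ: add p7.
ϵ-closure = {p0, p1, p2, p4, p6, p7, p9, p10, p11, p14, p16}, which has 11 states.

11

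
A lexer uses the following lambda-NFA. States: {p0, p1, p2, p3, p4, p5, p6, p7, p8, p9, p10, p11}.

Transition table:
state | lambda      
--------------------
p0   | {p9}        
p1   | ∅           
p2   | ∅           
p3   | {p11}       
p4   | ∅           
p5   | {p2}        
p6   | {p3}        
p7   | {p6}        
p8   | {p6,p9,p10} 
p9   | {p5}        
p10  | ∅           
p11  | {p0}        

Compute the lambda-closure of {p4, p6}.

{p0, p2, p3, p4, p5, p6, p9, p11}

Start with {p4, p6}.
From p6 via lambda: add p3.
From p3 via lambda: add p11.
From p11 via lambda: add p0.
From p0 via lambda: add p9.
From p9 via lambda: add p5.
From p5 via lambda: add p2.
No new states can be added; the closed set is {p0, p2, p3, p4, p5, p6, p9, p11}.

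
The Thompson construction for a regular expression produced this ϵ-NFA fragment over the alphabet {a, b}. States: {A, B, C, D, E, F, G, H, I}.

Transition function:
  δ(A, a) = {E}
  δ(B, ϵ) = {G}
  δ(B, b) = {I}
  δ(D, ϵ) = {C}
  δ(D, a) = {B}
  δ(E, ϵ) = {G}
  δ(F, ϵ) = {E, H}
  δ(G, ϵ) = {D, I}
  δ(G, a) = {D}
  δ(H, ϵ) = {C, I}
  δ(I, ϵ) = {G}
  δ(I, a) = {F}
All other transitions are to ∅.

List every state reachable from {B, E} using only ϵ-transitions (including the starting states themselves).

{B, C, D, E, G, I}

Start with {B, E}.
From B via ϵ: add G.
From G via ϵ: add D, I.
From D via ϵ: add C.
No new states can be added; the closed set is {B, C, D, E, G, I}.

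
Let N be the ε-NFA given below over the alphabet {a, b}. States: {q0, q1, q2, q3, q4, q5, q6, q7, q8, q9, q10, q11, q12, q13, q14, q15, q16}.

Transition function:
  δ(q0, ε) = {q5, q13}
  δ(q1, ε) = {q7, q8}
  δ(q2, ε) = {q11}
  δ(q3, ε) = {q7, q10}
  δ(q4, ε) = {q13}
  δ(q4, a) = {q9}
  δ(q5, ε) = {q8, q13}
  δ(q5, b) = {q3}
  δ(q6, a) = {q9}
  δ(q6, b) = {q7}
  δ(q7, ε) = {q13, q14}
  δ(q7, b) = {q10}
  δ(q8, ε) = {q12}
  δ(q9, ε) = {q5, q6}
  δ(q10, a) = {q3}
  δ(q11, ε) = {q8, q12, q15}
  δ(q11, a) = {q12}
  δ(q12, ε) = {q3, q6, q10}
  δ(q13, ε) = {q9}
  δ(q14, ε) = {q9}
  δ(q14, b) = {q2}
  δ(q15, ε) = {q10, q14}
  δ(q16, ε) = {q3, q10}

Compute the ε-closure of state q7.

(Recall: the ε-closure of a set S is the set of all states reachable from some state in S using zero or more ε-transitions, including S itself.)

Start with {q7}.
From q7 via ε: add q13, q14.
From q13 via ε: add q9.
From q9 via ε: add q5, q6.
From q5 via ε: add q8.
From q8 via ε: add q12.
From q12 via ε: add q3, q10.
No new states can be added; the closed set is {q3, q5, q6, q7, q8, q9, q10, q12, q13, q14}.

{q3, q5, q6, q7, q8, q9, q10, q12, q13, q14}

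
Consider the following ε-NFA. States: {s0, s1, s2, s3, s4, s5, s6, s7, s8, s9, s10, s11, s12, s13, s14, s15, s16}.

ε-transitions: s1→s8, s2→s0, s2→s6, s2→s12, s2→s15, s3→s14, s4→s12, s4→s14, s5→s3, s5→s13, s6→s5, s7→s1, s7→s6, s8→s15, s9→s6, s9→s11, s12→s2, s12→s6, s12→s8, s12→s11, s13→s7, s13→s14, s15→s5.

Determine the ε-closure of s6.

Start with {s6}.
From s6 via ε: add s5.
From s5 via ε: add s3, s13.
From s3 via ε: add s14.
From s13 via ε: add s7.
From s7 via ε: add s1.
From s1 via ε: add s8.
From s8 via ε: add s15.
No new states can be added; the closed set is {s1, s3, s5, s6, s7, s8, s13, s14, s15}.

{s1, s3, s5, s6, s7, s8, s13, s14, s15}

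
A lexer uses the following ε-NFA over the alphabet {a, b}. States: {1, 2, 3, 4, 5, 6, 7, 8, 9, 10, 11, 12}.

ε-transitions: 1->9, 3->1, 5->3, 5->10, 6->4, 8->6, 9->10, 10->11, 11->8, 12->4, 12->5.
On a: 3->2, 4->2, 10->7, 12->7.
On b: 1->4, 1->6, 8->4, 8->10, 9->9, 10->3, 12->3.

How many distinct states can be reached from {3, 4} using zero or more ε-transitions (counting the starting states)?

Start with {3, 4}.
From 3 via ε: add 1.
From 1 via ε: add 9.
From 9 via ε: add 10.
From 10 via ε: add 11.
From 11 via ε: add 8.
From 8 via ε: add 6.
ε-closure = {1, 3, 4, 6, 8, 9, 10, 11}, which has 8 states.

8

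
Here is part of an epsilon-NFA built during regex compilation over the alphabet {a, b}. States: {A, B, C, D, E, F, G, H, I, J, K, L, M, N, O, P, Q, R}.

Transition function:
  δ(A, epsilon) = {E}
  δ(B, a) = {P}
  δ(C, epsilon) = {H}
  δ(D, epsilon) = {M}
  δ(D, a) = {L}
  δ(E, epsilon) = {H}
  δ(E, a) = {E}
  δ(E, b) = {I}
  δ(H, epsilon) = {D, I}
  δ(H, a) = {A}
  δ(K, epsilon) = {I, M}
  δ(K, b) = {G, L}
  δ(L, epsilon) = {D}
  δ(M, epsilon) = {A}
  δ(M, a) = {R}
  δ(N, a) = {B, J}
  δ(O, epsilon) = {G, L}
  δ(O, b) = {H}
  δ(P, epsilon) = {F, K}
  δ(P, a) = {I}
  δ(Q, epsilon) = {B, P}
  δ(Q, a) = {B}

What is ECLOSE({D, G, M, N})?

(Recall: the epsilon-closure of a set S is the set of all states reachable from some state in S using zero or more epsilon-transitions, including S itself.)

{A, D, E, G, H, I, M, N}

Start with {D, G, M, N}.
From M via epsilon: add A.
From A via epsilon: add E.
From E via epsilon: add H.
From H via epsilon: add I.
No new states can be added; the closed set is {A, D, E, G, H, I, M, N}.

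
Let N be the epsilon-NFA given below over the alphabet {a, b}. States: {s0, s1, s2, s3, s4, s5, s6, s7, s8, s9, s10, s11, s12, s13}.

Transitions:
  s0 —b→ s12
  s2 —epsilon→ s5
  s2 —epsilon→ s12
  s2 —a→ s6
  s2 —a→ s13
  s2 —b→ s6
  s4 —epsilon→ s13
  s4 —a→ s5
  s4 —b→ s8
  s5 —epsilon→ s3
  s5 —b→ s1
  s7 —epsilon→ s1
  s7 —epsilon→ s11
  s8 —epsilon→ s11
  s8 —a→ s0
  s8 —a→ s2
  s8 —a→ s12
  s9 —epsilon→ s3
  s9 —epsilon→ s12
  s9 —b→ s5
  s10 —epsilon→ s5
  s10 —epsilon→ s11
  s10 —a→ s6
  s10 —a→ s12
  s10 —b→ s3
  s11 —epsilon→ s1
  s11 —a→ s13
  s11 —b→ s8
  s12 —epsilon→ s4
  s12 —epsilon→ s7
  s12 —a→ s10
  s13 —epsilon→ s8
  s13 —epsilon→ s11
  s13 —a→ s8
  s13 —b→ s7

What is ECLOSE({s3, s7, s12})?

{s1, s3, s4, s7, s8, s11, s12, s13}

Start with {s3, s7, s12}.
From s7 via epsilon: add s1, s11.
From s12 via epsilon: add s4.
From s4 via epsilon: add s13.
From s13 via epsilon: add s8.
No new states can be added; the closed set is {s1, s3, s4, s7, s8, s11, s12, s13}.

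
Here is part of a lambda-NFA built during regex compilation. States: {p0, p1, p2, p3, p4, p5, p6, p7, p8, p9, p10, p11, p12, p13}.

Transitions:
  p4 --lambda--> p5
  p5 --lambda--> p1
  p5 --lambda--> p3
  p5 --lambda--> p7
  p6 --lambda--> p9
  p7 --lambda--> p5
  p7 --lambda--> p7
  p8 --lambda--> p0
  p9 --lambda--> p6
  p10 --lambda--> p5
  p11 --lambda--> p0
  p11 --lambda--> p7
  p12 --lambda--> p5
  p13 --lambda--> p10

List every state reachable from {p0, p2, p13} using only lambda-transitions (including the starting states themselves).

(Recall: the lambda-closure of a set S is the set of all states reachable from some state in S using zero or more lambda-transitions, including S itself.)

Start with {p0, p2, p13}.
From p13 via lambda: add p10.
From p10 via lambda: add p5.
From p5 via lambda: add p1, p3, p7.
No new states can be added; the closed set is {p0, p1, p2, p3, p5, p7, p10, p13}.

{p0, p1, p2, p3, p5, p7, p10, p13}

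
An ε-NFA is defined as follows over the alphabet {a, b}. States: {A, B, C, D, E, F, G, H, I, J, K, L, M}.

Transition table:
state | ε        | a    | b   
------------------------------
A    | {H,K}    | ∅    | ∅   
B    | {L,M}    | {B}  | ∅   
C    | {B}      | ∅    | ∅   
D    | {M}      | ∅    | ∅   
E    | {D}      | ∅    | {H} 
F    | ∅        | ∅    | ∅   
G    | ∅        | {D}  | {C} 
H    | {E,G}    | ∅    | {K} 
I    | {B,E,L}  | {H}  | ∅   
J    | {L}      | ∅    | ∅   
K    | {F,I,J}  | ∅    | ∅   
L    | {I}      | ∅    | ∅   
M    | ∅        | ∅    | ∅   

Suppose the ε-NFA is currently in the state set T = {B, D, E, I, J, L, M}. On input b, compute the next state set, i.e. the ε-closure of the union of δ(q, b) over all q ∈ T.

{D, E, G, H, M}

E on b → {H}.
No b-transition from B, D, I, J, L, M.
Union after reading b: {H}.
Now take the ε-closure:
From H via ε: add E, G.
From E via ε: add D.
From D via ε: add M.
No new states can be added; the closed set is {D, E, G, H, M}.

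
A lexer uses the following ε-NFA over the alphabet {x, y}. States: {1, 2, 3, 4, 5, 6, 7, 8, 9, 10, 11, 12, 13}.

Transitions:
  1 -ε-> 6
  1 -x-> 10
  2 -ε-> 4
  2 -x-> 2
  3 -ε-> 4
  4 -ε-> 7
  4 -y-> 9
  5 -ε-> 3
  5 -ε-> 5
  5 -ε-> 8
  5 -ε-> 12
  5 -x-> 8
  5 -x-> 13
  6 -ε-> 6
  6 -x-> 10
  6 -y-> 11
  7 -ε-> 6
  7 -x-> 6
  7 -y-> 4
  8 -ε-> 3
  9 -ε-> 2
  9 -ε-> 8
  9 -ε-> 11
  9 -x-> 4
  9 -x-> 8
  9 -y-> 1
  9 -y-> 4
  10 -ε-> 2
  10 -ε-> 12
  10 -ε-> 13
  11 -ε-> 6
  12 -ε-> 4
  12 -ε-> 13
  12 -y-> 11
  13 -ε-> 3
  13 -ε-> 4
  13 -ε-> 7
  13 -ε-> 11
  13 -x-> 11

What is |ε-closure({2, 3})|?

Start with {2, 3}.
From 2 via ε: add 4.
From 4 via ε: add 7.
From 7 via ε: add 6.
ε-closure = {2, 3, 4, 6, 7}, which has 5 states.

5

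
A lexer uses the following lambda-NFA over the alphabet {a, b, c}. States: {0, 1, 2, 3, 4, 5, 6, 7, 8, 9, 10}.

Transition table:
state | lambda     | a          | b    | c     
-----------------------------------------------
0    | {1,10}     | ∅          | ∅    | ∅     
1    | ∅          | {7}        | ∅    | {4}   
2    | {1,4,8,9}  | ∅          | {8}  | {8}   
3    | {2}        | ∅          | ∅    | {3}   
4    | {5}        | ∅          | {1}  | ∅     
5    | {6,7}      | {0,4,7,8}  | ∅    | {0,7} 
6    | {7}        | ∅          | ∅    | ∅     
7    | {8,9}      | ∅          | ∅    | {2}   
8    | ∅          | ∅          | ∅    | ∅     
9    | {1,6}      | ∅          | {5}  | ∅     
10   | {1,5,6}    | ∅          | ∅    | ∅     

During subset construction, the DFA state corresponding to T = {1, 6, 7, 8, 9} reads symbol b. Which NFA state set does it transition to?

{1, 5, 6, 7, 8, 9}

9 on b → {5}.
No b-transition from 1, 6, 7, 8.
Union after reading b: {5}.
Now take the lambda-closure:
From 5 via lambda: add 6, 7.
From 7 via lambda: add 8, 9.
From 9 via lambda: add 1.
No new states can be added; the closed set is {1, 5, 6, 7, 8, 9}.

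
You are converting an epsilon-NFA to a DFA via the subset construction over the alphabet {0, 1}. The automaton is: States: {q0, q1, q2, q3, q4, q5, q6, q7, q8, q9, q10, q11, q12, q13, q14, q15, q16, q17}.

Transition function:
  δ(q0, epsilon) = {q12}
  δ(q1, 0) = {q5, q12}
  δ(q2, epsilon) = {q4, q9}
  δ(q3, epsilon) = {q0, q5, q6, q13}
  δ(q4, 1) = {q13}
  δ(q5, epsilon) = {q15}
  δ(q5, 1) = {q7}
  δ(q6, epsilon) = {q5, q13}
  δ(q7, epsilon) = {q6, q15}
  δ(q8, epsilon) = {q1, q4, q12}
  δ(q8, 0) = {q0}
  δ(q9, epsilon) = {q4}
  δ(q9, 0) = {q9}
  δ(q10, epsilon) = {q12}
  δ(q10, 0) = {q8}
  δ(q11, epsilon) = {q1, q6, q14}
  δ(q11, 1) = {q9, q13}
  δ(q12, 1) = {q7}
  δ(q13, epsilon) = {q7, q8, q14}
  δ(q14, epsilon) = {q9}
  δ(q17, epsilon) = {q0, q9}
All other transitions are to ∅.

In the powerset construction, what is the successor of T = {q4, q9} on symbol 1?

{q1, q4, q5, q6, q7, q8, q9, q12, q13, q14, q15}

q4 on 1 → {q13}.
No 1-transition from q9.
Union after reading 1: {q13}.
Now take the epsilon-closure:
From q13 via epsilon: add q7, q8, q14.
From q7 via epsilon: add q6, q15.
From q8 via epsilon: add q1, q4, q12.
From q14 via epsilon: add q9.
From q6 via epsilon: add q5.
No new states can be added; the closed set is {q1, q4, q5, q6, q7, q8, q9, q12, q13, q14, q15}.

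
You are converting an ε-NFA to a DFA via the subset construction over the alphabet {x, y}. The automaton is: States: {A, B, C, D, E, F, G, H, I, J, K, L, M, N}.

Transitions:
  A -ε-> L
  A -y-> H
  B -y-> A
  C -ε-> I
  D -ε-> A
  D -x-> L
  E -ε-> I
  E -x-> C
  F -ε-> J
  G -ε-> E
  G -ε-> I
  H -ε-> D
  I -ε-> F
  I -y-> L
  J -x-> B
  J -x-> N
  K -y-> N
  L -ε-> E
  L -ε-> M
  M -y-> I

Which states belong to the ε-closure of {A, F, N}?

Start with {A, F, N}.
From A via ε: add L.
From F via ε: add J.
From L via ε: add E, M.
From E via ε: add I.
No new states can be added; the closed set is {A, E, F, I, J, L, M, N}.

{A, E, F, I, J, L, M, N}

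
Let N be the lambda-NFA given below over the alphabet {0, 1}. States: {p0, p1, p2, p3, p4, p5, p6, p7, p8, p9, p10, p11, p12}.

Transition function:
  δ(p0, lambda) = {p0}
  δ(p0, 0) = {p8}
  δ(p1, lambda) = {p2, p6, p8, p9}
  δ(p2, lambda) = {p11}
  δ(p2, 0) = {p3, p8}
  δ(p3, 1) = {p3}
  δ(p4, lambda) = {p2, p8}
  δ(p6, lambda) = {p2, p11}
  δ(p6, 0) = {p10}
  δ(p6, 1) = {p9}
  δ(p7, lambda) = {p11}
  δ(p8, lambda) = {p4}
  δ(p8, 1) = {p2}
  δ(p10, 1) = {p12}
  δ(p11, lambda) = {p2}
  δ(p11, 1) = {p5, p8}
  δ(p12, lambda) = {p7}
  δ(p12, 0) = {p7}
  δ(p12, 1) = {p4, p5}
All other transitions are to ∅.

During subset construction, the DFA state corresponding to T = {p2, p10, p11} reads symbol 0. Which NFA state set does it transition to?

{p2, p3, p4, p8, p11}

p2 on 0 → {p3, p8}.
No 0-transition from p10, p11.
Union after reading 0: {p3, p8}.
Now take the lambda-closure:
From p8 via lambda: add p4.
From p4 via lambda: add p2.
From p2 via lambda: add p11.
No new states can be added; the closed set is {p2, p3, p4, p8, p11}.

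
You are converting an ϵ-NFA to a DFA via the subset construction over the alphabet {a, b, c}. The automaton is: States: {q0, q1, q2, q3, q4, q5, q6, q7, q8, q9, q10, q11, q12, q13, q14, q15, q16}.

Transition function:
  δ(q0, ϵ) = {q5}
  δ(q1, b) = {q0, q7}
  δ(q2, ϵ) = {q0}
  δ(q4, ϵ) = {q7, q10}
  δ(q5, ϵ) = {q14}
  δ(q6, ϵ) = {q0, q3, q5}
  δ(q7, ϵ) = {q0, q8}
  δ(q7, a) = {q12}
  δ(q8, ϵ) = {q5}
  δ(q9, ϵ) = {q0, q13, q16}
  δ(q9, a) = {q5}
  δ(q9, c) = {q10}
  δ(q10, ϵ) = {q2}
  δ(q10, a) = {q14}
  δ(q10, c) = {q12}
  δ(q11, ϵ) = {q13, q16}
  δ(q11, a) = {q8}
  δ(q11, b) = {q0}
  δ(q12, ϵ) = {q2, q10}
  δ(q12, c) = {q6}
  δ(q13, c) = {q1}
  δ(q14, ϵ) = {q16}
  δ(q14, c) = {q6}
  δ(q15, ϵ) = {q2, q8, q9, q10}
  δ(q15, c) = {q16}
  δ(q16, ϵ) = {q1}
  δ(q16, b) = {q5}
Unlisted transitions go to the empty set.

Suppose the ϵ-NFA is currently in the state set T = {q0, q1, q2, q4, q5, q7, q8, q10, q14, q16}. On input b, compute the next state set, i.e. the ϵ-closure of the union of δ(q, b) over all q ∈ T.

{q0, q1, q5, q7, q8, q14, q16}

q1 on b → {q0, q7}.
q16 on b → {q5}.
No b-transition from q0, q2, q4, q5, q7, q8, q10, q14.
Union after reading b: {q0, q5, q7}.
Now take the ϵ-closure:
From q5 via ϵ: add q14.
From q7 via ϵ: add q8.
From q14 via ϵ: add q16.
From q16 via ϵ: add q1.
No new states can be added; the closed set is {q0, q1, q5, q7, q8, q14, q16}.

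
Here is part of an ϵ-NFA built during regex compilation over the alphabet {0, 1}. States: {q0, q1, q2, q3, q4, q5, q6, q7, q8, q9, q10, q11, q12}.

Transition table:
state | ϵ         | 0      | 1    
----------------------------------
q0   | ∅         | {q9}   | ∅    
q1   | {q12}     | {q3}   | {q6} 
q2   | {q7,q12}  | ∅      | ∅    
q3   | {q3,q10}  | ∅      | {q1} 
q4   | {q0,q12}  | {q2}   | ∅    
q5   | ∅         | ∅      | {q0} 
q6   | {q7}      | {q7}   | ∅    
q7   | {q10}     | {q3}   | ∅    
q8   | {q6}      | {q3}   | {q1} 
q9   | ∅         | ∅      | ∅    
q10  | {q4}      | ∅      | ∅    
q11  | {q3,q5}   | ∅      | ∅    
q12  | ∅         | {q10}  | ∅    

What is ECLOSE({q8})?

Start with {q8}.
From q8 via ϵ: add q6.
From q6 via ϵ: add q7.
From q7 via ϵ: add q10.
From q10 via ϵ: add q4.
From q4 via ϵ: add q0, q12.
No new states can be added; the closed set is {q0, q4, q6, q7, q8, q10, q12}.

{q0, q4, q6, q7, q8, q10, q12}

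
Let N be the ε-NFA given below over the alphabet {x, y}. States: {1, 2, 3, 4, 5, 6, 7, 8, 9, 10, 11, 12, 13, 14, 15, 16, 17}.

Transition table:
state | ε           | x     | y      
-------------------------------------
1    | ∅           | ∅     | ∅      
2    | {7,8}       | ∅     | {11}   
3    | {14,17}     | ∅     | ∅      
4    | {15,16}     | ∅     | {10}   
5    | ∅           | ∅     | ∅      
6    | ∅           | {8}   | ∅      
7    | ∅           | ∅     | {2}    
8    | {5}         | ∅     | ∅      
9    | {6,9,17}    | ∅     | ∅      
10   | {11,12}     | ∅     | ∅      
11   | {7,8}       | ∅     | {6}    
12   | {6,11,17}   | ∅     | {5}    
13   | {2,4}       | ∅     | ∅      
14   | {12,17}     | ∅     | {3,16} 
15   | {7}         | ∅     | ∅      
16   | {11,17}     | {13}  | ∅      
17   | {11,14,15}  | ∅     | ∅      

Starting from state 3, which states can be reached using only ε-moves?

{3, 5, 6, 7, 8, 11, 12, 14, 15, 17}

Start with {3}.
From 3 via ε: add 14, 17.
From 14 via ε: add 12.
From 17 via ε: add 11, 15.
From 11 via ε: add 7, 8.
From 12 via ε: add 6.
From 8 via ε: add 5.
No new states can be added; the closed set is {3, 5, 6, 7, 8, 11, 12, 14, 15, 17}.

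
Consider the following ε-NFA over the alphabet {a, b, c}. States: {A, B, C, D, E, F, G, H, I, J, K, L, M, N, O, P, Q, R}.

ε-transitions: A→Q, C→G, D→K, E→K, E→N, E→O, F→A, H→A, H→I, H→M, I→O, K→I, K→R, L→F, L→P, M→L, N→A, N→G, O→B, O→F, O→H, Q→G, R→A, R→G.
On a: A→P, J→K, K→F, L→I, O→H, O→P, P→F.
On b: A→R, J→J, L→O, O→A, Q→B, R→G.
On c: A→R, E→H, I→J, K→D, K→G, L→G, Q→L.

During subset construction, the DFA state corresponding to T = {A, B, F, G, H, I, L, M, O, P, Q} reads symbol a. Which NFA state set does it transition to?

A on a → {P}.
L on a → {I}.
O on a → {H, P}.
P on a → {F}.
No a-transition from B, F, G, H, I, M, Q.
Union after reading a: {F, H, I, P}.
Now take the ε-closure:
From F via ε: add A.
From H via ε: add M.
From I via ε: add O.
From A via ε: add Q.
From M via ε: add L.
From O via ε: add B.
From Q via ε: add G.
No new states can be added; the closed set is {A, B, F, G, H, I, L, M, O, P, Q}.

{A, B, F, G, H, I, L, M, O, P, Q}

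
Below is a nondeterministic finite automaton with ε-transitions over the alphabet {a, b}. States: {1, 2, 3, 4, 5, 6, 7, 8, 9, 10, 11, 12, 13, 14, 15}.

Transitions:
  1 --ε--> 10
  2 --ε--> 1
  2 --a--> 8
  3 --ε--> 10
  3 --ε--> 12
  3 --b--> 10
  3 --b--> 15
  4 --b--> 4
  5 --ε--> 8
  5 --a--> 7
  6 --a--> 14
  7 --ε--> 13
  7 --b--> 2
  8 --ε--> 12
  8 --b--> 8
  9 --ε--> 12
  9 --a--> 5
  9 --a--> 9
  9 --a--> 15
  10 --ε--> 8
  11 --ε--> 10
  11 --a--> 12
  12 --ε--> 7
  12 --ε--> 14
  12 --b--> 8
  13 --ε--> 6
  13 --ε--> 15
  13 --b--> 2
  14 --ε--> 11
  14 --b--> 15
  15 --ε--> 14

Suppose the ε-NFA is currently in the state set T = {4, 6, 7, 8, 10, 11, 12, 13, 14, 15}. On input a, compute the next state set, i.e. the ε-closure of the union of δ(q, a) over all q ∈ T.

{6, 7, 8, 10, 11, 12, 13, 14, 15}

6 on a → {14}.
11 on a → {12}.
No a-transition from 4, 7, 8, 10, 12, 13, 14, 15.
Union after reading a: {12, 14}.
Now take the ε-closure:
From 12 via ε: add 7.
From 14 via ε: add 11.
From 7 via ε: add 13.
From 11 via ε: add 10.
From 10 via ε: add 8.
From 13 via ε: add 6, 15.
No new states can be added; the closed set is {6, 7, 8, 10, 11, 12, 13, 14, 15}.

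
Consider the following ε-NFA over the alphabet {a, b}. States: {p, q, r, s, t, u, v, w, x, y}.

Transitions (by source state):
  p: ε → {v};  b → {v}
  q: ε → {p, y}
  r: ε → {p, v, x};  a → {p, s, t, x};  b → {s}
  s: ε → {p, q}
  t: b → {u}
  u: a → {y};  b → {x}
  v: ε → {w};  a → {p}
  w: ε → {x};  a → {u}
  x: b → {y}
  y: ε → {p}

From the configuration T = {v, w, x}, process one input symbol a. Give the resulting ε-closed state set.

v on a → {p}.
w on a → {u}.
No a-transition from x.
Union after reading a: {p, u}.
Now take the ε-closure:
From p via ε: add v.
From v via ε: add w.
From w via ε: add x.
No new states can be added; the closed set is {p, u, v, w, x}.

{p, u, v, w, x}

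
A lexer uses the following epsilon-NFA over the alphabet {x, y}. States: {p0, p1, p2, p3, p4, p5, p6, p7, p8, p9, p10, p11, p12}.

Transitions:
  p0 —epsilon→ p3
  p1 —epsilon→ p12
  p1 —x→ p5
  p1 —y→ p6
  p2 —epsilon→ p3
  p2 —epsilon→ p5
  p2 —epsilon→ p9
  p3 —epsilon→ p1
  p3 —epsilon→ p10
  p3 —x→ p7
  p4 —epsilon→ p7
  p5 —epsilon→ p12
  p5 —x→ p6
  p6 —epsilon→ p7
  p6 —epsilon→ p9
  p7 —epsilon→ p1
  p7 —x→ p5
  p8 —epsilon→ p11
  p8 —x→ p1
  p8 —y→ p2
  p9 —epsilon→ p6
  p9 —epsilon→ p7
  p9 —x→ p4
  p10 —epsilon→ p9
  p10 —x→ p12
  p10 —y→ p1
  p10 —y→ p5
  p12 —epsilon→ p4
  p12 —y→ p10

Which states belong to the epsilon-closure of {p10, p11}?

Start with {p10, p11}.
From p10 via epsilon: add p9.
From p9 via epsilon: add p6, p7.
From p7 via epsilon: add p1.
From p1 via epsilon: add p12.
From p12 via epsilon: add p4.
No new states can be added; the closed set is {p1, p4, p6, p7, p9, p10, p11, p12}.

{p1, p4, p6, p7, p9, p10, p11, p12}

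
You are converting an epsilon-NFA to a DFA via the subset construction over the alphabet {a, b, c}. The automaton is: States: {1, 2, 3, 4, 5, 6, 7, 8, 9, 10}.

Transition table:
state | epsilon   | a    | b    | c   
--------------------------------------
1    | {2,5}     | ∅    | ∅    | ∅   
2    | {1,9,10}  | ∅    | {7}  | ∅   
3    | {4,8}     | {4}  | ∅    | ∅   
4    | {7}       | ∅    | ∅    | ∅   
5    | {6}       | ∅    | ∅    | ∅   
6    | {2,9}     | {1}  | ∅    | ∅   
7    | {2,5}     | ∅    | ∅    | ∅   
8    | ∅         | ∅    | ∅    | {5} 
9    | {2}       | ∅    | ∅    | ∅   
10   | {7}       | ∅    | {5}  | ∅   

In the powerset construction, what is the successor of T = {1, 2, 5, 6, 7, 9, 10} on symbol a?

6 on a → {1}.
No a-transition from 1, 2, 5, 7, 9, 10.
Union after reading a: {1}.
Now take the epsilon-closure:
From 1 via epsilon: add 2, 5.
From 2 via epsilon: add 9, 10.
From 5 via epsilon: add 6.
From 10 via epsilon: add 7.
No new states can be added; the closed set is {1, 2, 5, 6, 7, 9, 10}.

{1, 2, 5, 6, 7, 9, 10}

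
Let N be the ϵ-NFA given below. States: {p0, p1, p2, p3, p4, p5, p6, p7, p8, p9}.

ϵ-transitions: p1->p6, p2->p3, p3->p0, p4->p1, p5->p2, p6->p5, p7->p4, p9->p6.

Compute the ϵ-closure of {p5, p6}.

Start with {p5, p6}.
From p5 via ϵ: add p2.
From p2 via ϵ: add p3.
From p3 via ϵ: add p0.
No new states can be added; the closed set is {p0, p2, p3, p5, p6}.

{p0, p2, p3, p5, p6}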